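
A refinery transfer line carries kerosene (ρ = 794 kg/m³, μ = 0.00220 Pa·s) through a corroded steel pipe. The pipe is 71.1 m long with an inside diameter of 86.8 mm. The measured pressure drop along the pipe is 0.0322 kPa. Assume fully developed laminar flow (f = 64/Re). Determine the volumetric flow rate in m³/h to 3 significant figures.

Q ≈ 1.03 m³/h

For laminar flow, f = 64/Re with Re = ρVD/μ, so Darcy-Weisbach reduces to ΔP = 32μLV/D². Solving for V: V = ΔP·D²/(32μL) = 32.2·(0.0868)²/(32·0.0022·71.1) = 0.04847 m/s.
Check: Re = ρVD/μ = 794·0.04847·0.0868/0.0022 = 1518 < 2300, so the laminar assumption holds.
Q = V·A = 0.04847·(π/4·0.0868²) = 0.0002868 m³/s = 1.03 m³/h.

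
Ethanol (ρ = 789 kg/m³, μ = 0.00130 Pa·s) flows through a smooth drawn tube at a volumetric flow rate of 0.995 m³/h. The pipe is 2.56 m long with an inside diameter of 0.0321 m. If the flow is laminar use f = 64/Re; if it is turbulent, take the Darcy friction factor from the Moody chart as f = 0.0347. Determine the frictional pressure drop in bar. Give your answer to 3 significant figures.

Q = 0.995 m³/h = 0.995/3600 = 0.0002764 m³/s.
Cross-sectional area A = πD²/4 = π(0.0321)²/4 = 0.0008093 m²; mean velocity V = Q/A = 0.0002764/0.0008093 = 0.3415 m/s.
Reynolds number Re = ρVD/μ = 789 · 0.3415 · 0.0321 / 0.0013 = 6654.
Re > 4000 → turbulent; use the Moody-chart value f = 0.0347.
Darcy-Weisbach: ΔP = f(L/D)(ρV²/2) = 0.0347·(2.56/0.0321)·(789·0.3415²/2) = 0.0347·79.75·46.01 = 127.3 Pa.
ΔP = 127.3 Pa = 0.00127 bar.

ΔP ≈ 0.00127 bar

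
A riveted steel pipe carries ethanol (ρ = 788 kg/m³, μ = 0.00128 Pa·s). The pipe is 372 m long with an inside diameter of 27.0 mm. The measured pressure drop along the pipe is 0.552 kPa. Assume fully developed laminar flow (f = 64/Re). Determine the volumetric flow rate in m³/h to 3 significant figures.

Q ≈ 0.0544 m³/h

For laminar flow, f = 64/Re with Re = ρVD/μ, so Darcy-Weisbach reduces to ΔP = 32μLV/D². Solving for V: V = ΔP·D²/(32μL) = 552·(0.027)²/(32·0.00128·372) = 0.02641 m/s.
Check: Re = ρVD/μ = 788·0.02641·0.027/0.00128 = 439 < 2300, so the laminar assumption holds.
Q = V·A = 0.02641·(π/4·0.027²) = 1.512e-05 m³/s = 0.0544 m³/h.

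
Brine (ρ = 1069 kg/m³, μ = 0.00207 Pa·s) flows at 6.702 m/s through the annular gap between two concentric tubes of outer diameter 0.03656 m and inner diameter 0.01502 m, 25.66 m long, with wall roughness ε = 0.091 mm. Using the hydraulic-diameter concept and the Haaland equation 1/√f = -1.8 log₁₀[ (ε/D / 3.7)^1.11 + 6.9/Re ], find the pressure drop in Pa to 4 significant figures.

Hydraulic diameter D_h = 4A/P = D_o - D_i = 0.03656 - 0.01502 = 0.02154 m.
Re = ρVD_h/μ = 1069·6.702·0.02154/0.00207 = 7.455e+04.
ε/D_h = 9.1e-05/0.02154 = 0.00422; Haaland gives 1/√f = -1.8 log₁₀[0.000542+9.26e-05] = 5.756, so f = 0.03019.
ΔP = f(L/D_h)(ρV²/2) = 0.03019·25.66/0.02154·2.401e+04 = 8.633e+05 Pa.

ΔP ≈ 863300 Pa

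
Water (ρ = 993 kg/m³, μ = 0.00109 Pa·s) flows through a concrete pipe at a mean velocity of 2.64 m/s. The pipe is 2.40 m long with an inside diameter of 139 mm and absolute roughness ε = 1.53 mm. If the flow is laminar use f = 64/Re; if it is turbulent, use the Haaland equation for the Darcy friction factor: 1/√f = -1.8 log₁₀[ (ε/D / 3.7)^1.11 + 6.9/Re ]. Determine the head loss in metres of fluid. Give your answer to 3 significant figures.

h_f ≈ 0.242 m

Reynolds number Re = ρVD/μ = 993 · 2.64 · 0.139 / 0.00109 = 3.343e+05.
Re > 4000 → turbulent. Relative roughness ε/D = 0.00153/0.139 = 0.011. Haaland: 1/√f = -1.8 log₁₀[(0.011/3.7)^1.11 + 6.9/3.343e+05] = -1.8 log₁₀[0.00157 + 2.06e-05] = 5.038, so f = 0.0394.
Darcy-Weisbach: ΔP = f(L/D)(ρV²/2) = 0.0394·(2.4/0.139)·(993·2.64²/2) = 0.0394·17.27·3460 = 2354 Pa.
Head loss h_f = ΔP/(ρg) = 2354/(993·9.81) = 0.242 m.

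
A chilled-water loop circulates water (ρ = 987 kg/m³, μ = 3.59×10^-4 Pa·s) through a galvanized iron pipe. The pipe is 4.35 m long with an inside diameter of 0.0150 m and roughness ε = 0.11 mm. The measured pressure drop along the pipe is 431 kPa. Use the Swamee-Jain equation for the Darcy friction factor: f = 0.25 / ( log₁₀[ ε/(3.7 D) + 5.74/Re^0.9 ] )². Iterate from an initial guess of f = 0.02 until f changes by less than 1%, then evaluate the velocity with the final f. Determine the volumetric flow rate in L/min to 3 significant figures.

Q ≈ 99.0 L/min

Rearranging Darcy-Weisbach: V = √(2·ΔP·D/(f·L·ρ)). With ε/D = 0.00011/0.015 = 0.00733, iterate starting from f = 0.02:
  f = 0.02 → V = √(2·4.31e+05·0.015/(0.02·4.35·987)) = 12.27 m/s; Re = ρVD/μ = 5.061e+05; f → 0.03445
  f = 0.03445 → V = 9.349 m/s; Re = 3.856e+05; f → 0.03452
Converged (Δf/f < 1%). With the final f = 0.03452: V = √(2·4.31e+05·0.015/(0.03452·4.35·987)) = 9.341 m/s.
Q = V·A = 9.341·(π/4·0.015²) = 0.001651 m³/s = 99.0 L/min.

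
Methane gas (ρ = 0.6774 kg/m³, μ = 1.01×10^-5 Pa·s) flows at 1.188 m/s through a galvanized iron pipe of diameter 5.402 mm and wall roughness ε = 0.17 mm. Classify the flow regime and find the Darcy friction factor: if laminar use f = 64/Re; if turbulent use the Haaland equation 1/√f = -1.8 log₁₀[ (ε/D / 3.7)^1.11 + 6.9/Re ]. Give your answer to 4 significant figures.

f ≈ 0.1487

Re = ρVD/μ = 0.6774·1.188·0.005402/1.01e-05 = 430.4.
Re < 2300 → laminar, so f = 64/Re = 0.1487 (roughness is irrelevant in laminar flow).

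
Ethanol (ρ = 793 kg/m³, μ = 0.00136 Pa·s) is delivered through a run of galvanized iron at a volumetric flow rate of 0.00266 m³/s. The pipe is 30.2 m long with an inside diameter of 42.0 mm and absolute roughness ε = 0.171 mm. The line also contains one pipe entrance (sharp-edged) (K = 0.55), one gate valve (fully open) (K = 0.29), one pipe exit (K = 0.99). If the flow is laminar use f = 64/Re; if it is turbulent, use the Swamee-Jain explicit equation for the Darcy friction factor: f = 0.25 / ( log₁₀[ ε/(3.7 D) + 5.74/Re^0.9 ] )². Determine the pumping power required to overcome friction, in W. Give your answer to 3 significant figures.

P ≈ 94.0 W

Cross-sectional area A = πD²/4 = π(0.042)²/4 = 0.001385 m²; mean velocity V = Q/A = 0.00266/0.001385 = 1.92 m/s.
Reynolds number Re = ρVD/μ = 793 · 1.92 · 0.042 / 0.00136 = 4.702e+04.
Re > 4000 → turbulent. Relative roughness ε/D = 0.000171/0.042 = 0.00407. Swamee-Jain: f = 0.25/(log₁₀[0.00407/3.7 + 5.74/4.702e+04^0.9])² = 0.25/(log₁₀[0.0011 + 0.000358])² = 0.25/(-2.836)² = 0.03108.
Total minor-loss coefficient ΣK = 1·0.55 + 1·0.29 + 1·0.99 = 1.83.
ΔP = [f·L/D + ΣK]·(ρV²/2) = [0.03108·30.2/0.042 + 1.83]·(793·1.92²/2) = [22.35 + 1.83]·1462 = 3.534e+04 Pa.
Pumping power P = QΔP = 0.00266·3.534e+04 = 94.00 W = 94.0 W.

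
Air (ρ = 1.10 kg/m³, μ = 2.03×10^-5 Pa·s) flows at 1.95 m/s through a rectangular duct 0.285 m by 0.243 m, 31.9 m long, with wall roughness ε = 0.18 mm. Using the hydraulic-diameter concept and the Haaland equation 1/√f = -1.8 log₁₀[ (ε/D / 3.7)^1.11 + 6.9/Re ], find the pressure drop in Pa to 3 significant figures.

ΔP ≈ 6.43 Pa

Hydraulic diameter D_h = 4A/P = 4·(0.285·0.243)/(2·(0.285+0.243)) = 0.277/1.056 = 0.2623 m.
Re = ρVD_h/μ = 1.1·1.95·0.2623/2.03e-05 = 2.772e+04.
ε/D_h = 0.00018/0.2623 = 0.000686; Haaland gives 1/√f = -1.8 log₁₀[7.21e-05+0.000249] = 6.288, so f = 0.02529.
ΔP = f(L/D_h)(ρV²/2) = 0.02529·31.9/0.2623·2.091 = 6.431 Pa.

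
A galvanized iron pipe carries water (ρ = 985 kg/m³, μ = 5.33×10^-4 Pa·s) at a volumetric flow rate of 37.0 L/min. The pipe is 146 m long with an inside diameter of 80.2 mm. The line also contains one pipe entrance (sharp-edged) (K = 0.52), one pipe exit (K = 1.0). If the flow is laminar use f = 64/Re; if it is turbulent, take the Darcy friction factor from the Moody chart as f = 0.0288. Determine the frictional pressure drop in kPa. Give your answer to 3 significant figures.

Q = 37.0 L/min = 37.0/60000 = 0.0006167 m³/s.
Cross-sectional area A = πD²/4 = π(0.0802)²/4 = 0.005052 m²; mean velocity V = Q/A = 0.0006167/0.005052 = 0.1221 m/s.
Reynolds number Re = ρVD/μ = 985 · 0.1221 · 0.0802 / 0.000533 = 1.809e+04.
Re > 4000 → turbulent; use the Moody-chart value f = 0.0288.
Total minor-loss coefficient ΣK = 1·0.52 + 1·1 = 1.52.
ΔP = [f·L/D + ΣK]·(ρV²/2) = [0.0288·146/0.0802 + 1.52]·(985·0.1221²/2) = [52.43 + 1.52]·7.339 = 395.9 Pa.
ΔP = 395.9 Pa = 0.396 kPa.

ΔP ≈ 0.396 kPa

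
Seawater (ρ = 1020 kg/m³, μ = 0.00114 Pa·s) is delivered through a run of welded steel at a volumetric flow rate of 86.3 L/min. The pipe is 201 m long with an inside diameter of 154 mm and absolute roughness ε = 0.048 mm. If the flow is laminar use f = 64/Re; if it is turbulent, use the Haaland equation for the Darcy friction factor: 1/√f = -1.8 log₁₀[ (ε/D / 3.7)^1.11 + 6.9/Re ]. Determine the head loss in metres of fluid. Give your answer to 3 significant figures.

Q = 86.3 L/min = 86.3/60000 = 0.001438 m³/s.
Cross-sectional area A = πD²/4 = π(0.154)²/4 = 0.01863 m²; mean velocity V = Q/A = 0.001438/0.01863 = 0.07722 m/s.
Reynolds number Re = ρVD/μ = 1020 · 0.07722 · 0.154 / 0.00114 = 1.064e+04.
Re > 4000 → turbulent. Relative roughness ε/D = 4.8e-05/0.154 = 0.000312. Haaland: 1/√f = -1.8 log₁₀[(0.000312/3.7)^1.11 + 6.9/1.064e+04] = -1.8 log₁₀[3e-05 + 0.000648] = 5.703, so f = 0.03074.
Darcy-Weisbach: ΔP = f(L/D)(ρV²/2) = 0.03074·(201/0.154)·(1020·0.07722²/2) = 0.03074·1305·3.041 = 122 Pa.
Head loss h_f = ΔP/(ρg) = 122/(1020·9.81) = 0.0122 m.

h_f ≈ 0.0122 m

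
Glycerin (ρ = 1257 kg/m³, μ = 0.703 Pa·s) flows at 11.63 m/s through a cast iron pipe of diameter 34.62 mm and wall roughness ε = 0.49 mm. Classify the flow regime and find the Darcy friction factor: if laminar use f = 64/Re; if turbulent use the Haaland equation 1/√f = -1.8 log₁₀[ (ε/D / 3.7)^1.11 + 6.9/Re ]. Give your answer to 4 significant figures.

Re = ρVD/μ = 1257·11.63·0.03462/0.703 = 719.9.
Re < 2300 → laminar, so f = 64/Re = 0.0889 (roughness is irrelevant in laminar flow).

f ≈ 0.08890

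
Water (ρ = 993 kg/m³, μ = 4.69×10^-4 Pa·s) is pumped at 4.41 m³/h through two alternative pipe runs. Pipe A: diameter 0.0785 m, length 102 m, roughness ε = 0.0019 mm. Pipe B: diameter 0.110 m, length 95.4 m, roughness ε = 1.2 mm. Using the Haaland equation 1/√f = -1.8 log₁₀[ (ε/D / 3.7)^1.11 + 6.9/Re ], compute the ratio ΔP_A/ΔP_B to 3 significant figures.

Pipe A: V = Q/A = 0.001225/0.00484 = 0.2531 m/s; Re = 4.207e+04; ε/D = 2.42e-05; Haaland → f = 0.0216; ΔP_A = f(L/D)(ρV²/2) = 892.5 Pa.
Pipe B: V = Q/A = 0.001225/0.009503 = 0.1289 m/s; Re = 3.002e+04; ε/D = 0.0109; Haaland → f = 0.04085; ΔP_B = f(L/D)(ρV²/2) = 292.3 Pa.
ΔP_A/ΔP_B = 892.5/292.3 = 3.05.

ΔP_A/ΔP_B ≈ 3.05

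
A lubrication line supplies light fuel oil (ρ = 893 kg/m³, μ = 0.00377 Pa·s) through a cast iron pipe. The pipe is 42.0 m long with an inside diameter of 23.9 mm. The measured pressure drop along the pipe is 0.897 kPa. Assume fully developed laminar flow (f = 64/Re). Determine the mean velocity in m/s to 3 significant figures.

V ≈ 0.101 m/s

For laminar flow, f = 64/Re with Re = ρVD/μ, so Darcy-Weisbach reduces to ΔP = 32μLV/D². Solving for V: V = ΔP·D²/(32μL) = 897·(0.0239)²/(32·0.00377·42) = 0.1011 m/s.
Check: Re = ρVD/μ = 893·0.1011·0.0239/0.00377 = 572.5 < 2300, so the laminar assumption holds.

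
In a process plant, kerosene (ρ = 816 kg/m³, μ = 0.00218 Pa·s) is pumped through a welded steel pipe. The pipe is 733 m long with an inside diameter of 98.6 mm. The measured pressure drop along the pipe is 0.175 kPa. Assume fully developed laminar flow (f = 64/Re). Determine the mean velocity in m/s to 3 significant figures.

V ≈ 0.0333 m/s

For laminar flow, f = 64/Re with Re = ρVD/μ, so Darcy-Weisbach reduces to ΔP = 32μLV/D². Solving for V: V = ΔP·D²/(32μL) = 175·(0.0986)²/(32·0.00218·733) = 0.03327 m/s.
Check: Re = ρVD/μ = 816·0.03327·0.0986/0.00218 = 1228 < 2300, so the laminar assumption holds.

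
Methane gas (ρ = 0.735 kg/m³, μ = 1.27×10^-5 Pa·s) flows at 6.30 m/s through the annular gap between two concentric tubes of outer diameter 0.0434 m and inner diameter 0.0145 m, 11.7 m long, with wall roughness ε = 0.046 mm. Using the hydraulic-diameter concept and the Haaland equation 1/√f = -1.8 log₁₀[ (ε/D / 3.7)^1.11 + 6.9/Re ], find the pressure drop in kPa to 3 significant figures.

Hydraulic diameter D_h = 4A/P = D_o - D_i = 0.0434 - 0.0145 = 0.0289 m.
Re = ρVD_h/μ = 0.735·6.3·0.0289/1.27e-05 = 1.054e+04.
ε/D_h = 4.6e-05/0.0289 = 0.00159; Haaland gives 1/√f = -1.8 log₁₀[0.000183+0.000655] = 5.538, so f = 0.03261.
ΔP = f(L/D_h)(ρV²/2) = 0.03261·11.7/0.0289·14.59 = 192.5 Pa.
ΔP = 0.193 kPa.

ΔP ≈ 0.193 kPa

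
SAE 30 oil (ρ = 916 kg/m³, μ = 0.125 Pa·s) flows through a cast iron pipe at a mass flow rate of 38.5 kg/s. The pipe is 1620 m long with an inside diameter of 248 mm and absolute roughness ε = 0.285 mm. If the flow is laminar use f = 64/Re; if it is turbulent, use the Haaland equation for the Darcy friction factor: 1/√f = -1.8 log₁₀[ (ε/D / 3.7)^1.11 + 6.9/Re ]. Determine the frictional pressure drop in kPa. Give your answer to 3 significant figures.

ΔP ≈ 91.7 kPa

A = πD²/4 = π(0.248)²/4 = 0.04831 m²; mean velocity V = ṁ/(ρA) = 38.5/(916 · 0.04831) = 0.8701 m/s.
Reynolds number Re = ρVD/μ = 916 · 0.8701 · 0.248 / 0.125 = 1581.
Re < 2300 → laminar flow, so f = 64/Re = 64/1581 = 0.04047 (the turbulent correlation is not needed).
Darcy-Weisbach: ΔP = f(L/D)(ρV²/2) = 0.04047·(1620/0.248)·(916·0.8701²/2) = 0.04047·6532·346.7 = 9.167e+04 Pa.
ΔP = 9.167e+04 Pa = 91.7 kPa.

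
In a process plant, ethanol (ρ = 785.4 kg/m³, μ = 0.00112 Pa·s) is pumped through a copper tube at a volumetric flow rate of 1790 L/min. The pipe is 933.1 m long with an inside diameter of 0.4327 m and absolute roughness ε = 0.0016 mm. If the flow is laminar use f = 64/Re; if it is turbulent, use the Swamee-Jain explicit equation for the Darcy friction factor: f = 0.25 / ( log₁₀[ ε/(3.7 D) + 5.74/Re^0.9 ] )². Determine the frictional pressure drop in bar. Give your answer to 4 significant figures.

ΔP ≈ 0.006915 bar

Q = 1790 L/min = 1790/60000 = 0.02983 m³/s.
Cross-sectional area A = πD²/4 = π(0.4327)²/4 = 0.147 m²; mean velocity V = Q/A = 0.02983/0.147 = 0.2029 m/s.
Reynolds number Re = ρVD/μ = 785.4 · 0.2029 · 0.4327 / 0.00112 = 6.156e+04.
Re > 4000 → turbulent. Relative roughness ε/D = 1.6e-06/0.4327 = 3.7e-06. Swamee-Jain: f = 0.25/(log₁₀[3.7e-06/3.7 + 5.74/6.156e+04^0.9])² = 0.25/(log₁₀[9.99e-07 + 0.000281])² = 0.25/(-3.55)² = 0.01984.
Darcy-Weisbach: ΔP = f(L/D)(ρV²/2) = 0.01984·(933.1/0.4327)·(785.4·0.2029²/2) = 0.01984·2156·16.16 = 691.5 Pa.
ΔP = 691.5 Pa = 0.006915 bar.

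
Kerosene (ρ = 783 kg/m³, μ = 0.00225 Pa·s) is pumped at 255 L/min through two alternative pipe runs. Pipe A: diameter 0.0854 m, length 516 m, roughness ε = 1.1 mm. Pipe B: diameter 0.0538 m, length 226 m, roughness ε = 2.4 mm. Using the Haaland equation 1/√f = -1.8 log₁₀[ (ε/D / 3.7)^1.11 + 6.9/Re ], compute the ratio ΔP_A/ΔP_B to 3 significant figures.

Pipe A: V = Q/A = 0.00425/0.005728 = 0.742 m/s; Re = 2.205e+04; ε/D = 0.0129; Haaland → f = 0.04357; ΔP_A = f(L/D)(ρV²/2) = 5.674e+04 Pa.
Pipe B: V = Q/A = 0.00425/0.002273 = 1.87 m/s; Re = 3.5e+04; ε/D = 0.0446; Haaland → f = 0.06877; ΔP_B = f(L/D)(ρV²/2) = 3.953e+05 Pa.
ΔP_A/ΔP_B = 5.674e+04/3.953e+05 = 0.144.

ΔP_A/ΔP_B ≈ 0.144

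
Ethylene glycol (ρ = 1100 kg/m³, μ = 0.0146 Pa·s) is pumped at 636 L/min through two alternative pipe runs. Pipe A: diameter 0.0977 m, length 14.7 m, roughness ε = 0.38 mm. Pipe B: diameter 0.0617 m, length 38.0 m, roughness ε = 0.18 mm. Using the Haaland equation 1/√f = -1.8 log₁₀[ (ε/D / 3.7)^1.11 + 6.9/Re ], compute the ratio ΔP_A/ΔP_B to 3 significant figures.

ΔP_A/ΔP_B ≈ 0.0436

Pipe A: V = Q/A = 0.0106/0.007497 = 1.414 m/s; Re = 1.041e+04; ε/D = 0.00389; Haaland → f = 0.03579; ΔP_A = f(L/D)(ρV²/2) = 5921 Pa.
Pipe B: V = Q/A = 0.0106/0.00299 = 3.545 m/s; Re = 1.648e+04; ε/D = 0.00292; Haaland → f = 0.03193; ΔP_B = f(L/D)(ρV²/2) = 1.359e+05 Pa.
ΔP_A/ΔP_B = 5921/1.359e+05 = 0.0436.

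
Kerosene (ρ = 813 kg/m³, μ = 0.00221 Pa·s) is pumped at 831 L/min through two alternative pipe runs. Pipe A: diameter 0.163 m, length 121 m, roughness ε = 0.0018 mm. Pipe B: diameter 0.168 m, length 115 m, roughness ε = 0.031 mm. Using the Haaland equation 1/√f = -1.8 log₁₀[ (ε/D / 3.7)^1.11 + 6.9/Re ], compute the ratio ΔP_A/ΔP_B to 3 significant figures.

Pipe A: V = Q/A = 0.01385/0.02087 = 0.6637 m/s; Re = 3.98e+04; ε/D = 1.1e-05; Haaland → f = 0.02184; ΔP_A = f(L/D)(ρV²/2) = 2903 Pa.
Pipe B: V = Q/A = 0.01385/0.02217 = 0.6248 m/s; Re = 3.861e+04; ε/D = 0.000185; Haaland → f = 0.02244; ΔP_B = f(L/D)(ρV²/2) = 2437 Pa.
ΔP_A/ΔP_B = 2903/2437 = 1.19.

ΔP_A/ΔP_B ≈ 1.19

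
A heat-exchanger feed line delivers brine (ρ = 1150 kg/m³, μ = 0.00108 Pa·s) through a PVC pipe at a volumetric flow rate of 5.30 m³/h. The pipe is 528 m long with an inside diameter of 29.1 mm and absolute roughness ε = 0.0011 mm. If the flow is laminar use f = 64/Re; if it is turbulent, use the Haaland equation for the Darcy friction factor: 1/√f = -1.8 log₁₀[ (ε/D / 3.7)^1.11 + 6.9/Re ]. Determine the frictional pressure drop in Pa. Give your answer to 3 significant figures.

ΔP ≈ 994000 Pa

Q = 5.30 m³/h = 5.30/3600 = 0.001472 m³/s.
Cross-sectional area A = πD²/4 = π(0.0291)²/4 = 0.0006651 m²; mean velocity V = Q/A = 0.001472/0.0006651 = 2.214 m/s.
Reynolds number Re = ρVD/μ = 1150 · 2.214 · 0.0291 / 0.00108 = 6.859e+04.
Re > 4000 → turbulent. Relative roughness ε/D = 1.1e-06/0.0291 = 3.78e-05. Haaland: 1/√f = -1.8 log₁₀[(3.78e-05/3.7)^1.11 + 6.9/6.859e+04] = -1.8 log₁₀[2.89e-06 + 0.000101] = 7.173, so f = 0.01943.
Darcy-Weisbach: ΔP = f(L/D)(ρV²/2) = 0.01943·(528/0.0291)·(1150·2.214²/2) = 0.01943·1.814e+04·2817 = 9.935e+05 Pa.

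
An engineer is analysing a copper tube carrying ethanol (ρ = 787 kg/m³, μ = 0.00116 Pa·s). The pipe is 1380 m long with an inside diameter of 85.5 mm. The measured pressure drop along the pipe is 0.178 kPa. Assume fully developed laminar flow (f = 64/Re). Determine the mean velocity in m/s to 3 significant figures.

For laminar flow, f = 64/Re with Re = ρVD/μ, so Darcy-Weisbach reduces to ΔP = 32μLV/D². Solving for V: V = ΔP·D²/(32μL) = 178·(0.0855)²/(32·0.00116·1380) = 0.0254 m/s.
Check: Re = ρVD/μ = 787·0.0254·0.0855/0.00116 = 1473 < 2300, so the laminar assumption holds.

V ≈ 0.0254 m/s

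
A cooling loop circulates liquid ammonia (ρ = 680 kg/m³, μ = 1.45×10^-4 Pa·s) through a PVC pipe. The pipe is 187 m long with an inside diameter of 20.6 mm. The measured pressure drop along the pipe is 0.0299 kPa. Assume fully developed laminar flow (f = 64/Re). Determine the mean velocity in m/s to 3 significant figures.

V ≈ 0.0146 m/s

For laminar flow, f = 64/Re with Re = ρVD/μ, so Darcy-Weisbach reduces to ΔP = 32μLV/D². Solving for V: V = ΔP·D²/(32μL) = 29.9·(0.0206)²/(32·0.000145·187) = 0.01462 m/s.
Check: Re = ρVD/μ = 680·0.01462·0.0206/0.000145 = 1413 < 2300, so the laminar assumption holds.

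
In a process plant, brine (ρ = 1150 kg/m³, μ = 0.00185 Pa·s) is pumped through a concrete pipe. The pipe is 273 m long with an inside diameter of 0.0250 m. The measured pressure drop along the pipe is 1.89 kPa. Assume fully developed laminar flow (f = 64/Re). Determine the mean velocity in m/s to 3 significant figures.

For laminar flow, f = 64/Re with Re = ρVD/μ, so Darcy-Weisbach reduces to ΔP = 32μLV/D². Solving for V: V = ΔP·D²/(32μL) = 1890·(0.025)²/(32·0.00185·273) = 0.07309 m/s.
Check: Re = ρVD/μ = 1150·0.07309·0.025/0.00185 = 1136 < 2300, so the laminar assumption holds.

V ≈ 0.0731 m/s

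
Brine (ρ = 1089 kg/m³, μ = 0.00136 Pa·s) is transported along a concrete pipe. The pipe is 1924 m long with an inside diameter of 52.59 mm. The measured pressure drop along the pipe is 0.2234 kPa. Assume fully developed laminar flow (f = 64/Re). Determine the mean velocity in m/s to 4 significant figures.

For laminar flow, f = 64/Re with Re = ρVD/μ, so Darcy-Weisbach reduces to ΔP = 32μLV/D². Solving for V: V = ΔP·D²/(32μL) = 223.4·(0.05259)²/(32·0.00136·1924) = 0.007379 m/s.
Check: Re = ρVD/μ = 1089·0.007379·0.05259/0.00136 = 310.7 < 2300, so the laminar assumption holds.

V ≈ 0.007379 m/s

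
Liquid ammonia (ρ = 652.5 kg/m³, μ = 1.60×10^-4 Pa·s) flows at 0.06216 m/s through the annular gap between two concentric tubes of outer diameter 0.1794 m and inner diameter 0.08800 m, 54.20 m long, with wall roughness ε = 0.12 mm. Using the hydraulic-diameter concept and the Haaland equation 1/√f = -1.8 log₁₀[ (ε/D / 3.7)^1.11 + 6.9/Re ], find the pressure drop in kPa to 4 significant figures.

Hydraulic diameter D_h = 4A/P = D_o - D_i = 0.1794 - 0.088 = 0.0914 m.
Re = ρVD_h/μ = 652.5·0.06216·0.0914/0.00016 = 2.317e+04.
ε/D_h = 0.00012/0.0914 = 0.00131; Haaland gives 1/√f = -1.8 log₁₀[0.000148+0.000298] = 6.031, so f = 0.02749.
ΔP = f(L/D_h)(ρV²/2) = 0.02749·54.2/0.0914·1.261 = 20.55 Pa.
ΔP = 0.02055 kPa.

ΔP ≈ 0.02055 kPa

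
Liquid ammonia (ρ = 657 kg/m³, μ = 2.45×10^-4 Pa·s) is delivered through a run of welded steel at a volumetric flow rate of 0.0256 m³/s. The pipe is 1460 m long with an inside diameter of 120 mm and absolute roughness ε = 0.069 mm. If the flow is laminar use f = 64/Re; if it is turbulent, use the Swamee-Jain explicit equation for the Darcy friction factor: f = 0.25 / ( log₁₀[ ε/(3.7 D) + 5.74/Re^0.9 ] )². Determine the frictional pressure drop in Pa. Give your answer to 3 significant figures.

ΔP ≈ 368000 Pa

Cross-sectional area A = πD²/4 = π(0.12)²/4 = 0.01131 m²; mean velocity V = Q/A = 0.0256/0.01131 = 2.264 m/s.
Reynolds number Re = ρVD/μ = 657 · 2.264 · 0.12 / 0.000245 = 7.284e+05.
Re > 4000 → turbulent. Relative roughness ε/D = 6.9e-05/0.12 = 0.000575. Swamee-Jain: f = 0.25/(log₁₀[0.000575/3.7 + 5.74/7.284e+05^0.9])² = 0.25/(log₁₀[0.000155 + 3.04e-05])² = 0.25/(-3.731)² = 0.01796.
Darcy-Weisbach: ΔP = f(L/D)(ρV²/2) = 0.01796·(1460/0.12)·(657·2.264²/2) = 0.01796·1.217e+04·1683 = 3.678e+05 Pa.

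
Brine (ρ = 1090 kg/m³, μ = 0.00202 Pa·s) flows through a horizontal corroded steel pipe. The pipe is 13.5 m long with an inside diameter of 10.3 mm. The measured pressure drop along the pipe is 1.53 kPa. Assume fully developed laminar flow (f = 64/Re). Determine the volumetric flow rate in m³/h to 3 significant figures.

For laminar flow, f = 64/Re with Re = ρVD/μ, so Darcy-Weisbach reduces to ΔP = 32μLV/D². Solving for V: V = ΔP·D²/(32μL) = 1530·(0.0103)²/(32·0.00202·13.5) = 0.186 m/s.
Check: Re = ρVD/μ = 1090·0.186·0.0103/0.00202 = 1034 < 2300, so the laminar assumption holds.
Q = V·A = 0.186·(π/4·0.0103²) = 1.55e-05 m³/s = 0.0558 m³/h.

Q ≈ 0.0558 m³/h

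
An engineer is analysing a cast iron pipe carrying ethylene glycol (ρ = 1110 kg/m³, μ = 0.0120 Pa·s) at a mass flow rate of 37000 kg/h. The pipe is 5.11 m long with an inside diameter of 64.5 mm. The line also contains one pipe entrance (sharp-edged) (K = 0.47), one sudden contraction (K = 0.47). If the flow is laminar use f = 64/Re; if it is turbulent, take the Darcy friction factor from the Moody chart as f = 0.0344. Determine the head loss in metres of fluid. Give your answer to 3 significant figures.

ṁ = 37000 kg/h = 37000/3600 = 10.28 kg/s.
A = πD²/4 = π(0.0645)²/4 = 0.003267 m²; mean velocity V = ṁ/(ρA) = 10.28/(1110 · 0.003267) = 2.834 m/s.
Reynolds number Re = ρVD/μ = 1110 · 2.834 · 0.0645 / 0.012 = 1.691e+04.
Re > 4000 → turbulent; use the Moody-chart value f = 0.0344.
Total minor-loss coefficient ΣK = 1·0.47 + 1·0.47 = 0.94.
ΔP = [f·L/D + ΣK]·(ρV²/2) = [0.0344·5.11/0.0645 + 0.94]·(1110·2.834²/2) = [2.725 + 0.94]·4457 = 1.634e+04 Pa.
Head loss h_f = ΔP/(ρg) = 1.634e+04/(1110·9.81) = 1.50 m.

h_f ≈ 1.50 m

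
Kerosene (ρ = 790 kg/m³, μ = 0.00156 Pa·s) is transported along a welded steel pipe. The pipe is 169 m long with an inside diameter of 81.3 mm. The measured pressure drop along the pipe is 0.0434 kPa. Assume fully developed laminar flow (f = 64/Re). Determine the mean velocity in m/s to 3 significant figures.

V ≈ 0.0340 m/s

For laminar flow, f = 64/Re with Re = ρVD/μ, so Darcy-Weisbach reduces to ΔP = 32μLV/D². Solving for V: V = ΔP·D²/(32μL) = 43.4·(0.0813)²/(32·0.00156·169) = 0.034 m/s.
Check: Re = ρVD/μ = 790·0.034·0.0813/0.00156 = 1400 < 2300, so the laminar assumption holds.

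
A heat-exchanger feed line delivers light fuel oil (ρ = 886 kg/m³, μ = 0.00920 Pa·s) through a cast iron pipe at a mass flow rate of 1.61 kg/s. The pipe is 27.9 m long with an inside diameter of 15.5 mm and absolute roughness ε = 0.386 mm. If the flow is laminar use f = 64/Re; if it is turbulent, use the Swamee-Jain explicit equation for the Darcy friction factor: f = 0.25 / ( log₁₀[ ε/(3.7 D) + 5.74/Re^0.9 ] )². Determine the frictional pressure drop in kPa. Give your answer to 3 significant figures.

ΔP ≈ 4150 kPa

A = πD²/4 = π(0.0155)²/4 = 0.0001887 m²; mean velocity V = ṁ/(ρA) = 1.61/(886 · 0.0001887) = 9.63 m/s.
Reynolds number Re = ρVD/μ = 886 · 9.63 · 0.0155 / 0.0092 = 1.438e+04.
Re > 4000 → turbulent. Relative roughness ε/D = 0.000386/0.0155 = 0.0249. Swamee-Jain: f = 0.25/(log₁₀[0.0249/3.7 + 5.74/1.438e+04^0.9])² = 0.25/(log₁₀[0.00673 + 0.00104])² = 0.25/(-2.11)² = 0.05618.
Darcy-Weisbach: ΔP = f(L/D)(ρV²/2) = 0.05618·(27.9/0.0155)·(886·9.63²/2) = 0.05618·1800·4.108e+04 = 4.154e+06 Pa.
ΔP = 4.154e+06 Pa = 4150 kPa.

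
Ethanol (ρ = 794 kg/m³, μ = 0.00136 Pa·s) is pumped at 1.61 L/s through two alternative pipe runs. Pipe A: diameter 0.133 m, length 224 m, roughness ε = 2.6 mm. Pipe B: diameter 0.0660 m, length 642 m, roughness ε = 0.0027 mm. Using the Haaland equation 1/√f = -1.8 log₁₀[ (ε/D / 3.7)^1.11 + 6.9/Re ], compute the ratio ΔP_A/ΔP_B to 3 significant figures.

Pipe A: V = Q/A = 0.00161/0.01389 = 0.1159 m/s; Re = 8998; ε/D = 0.0195; Haaland → f = 0.05237; ΔP_A = f(L/D)(ρV²/2) = 470.2 Pa.
Pipe B: V = Q/A = 0.00161/0.003421 = 0.4706 m/s; Re = 1.813e+04; ε/D = 4.09e-05; Haaland → f = 0.02645; ΔP_B = f(L/D)(ρV²/2) = 2.262e+04 Pa.
ΔP_A/ΔP_B = 470.2/2.262e+04 = 0.0208.

ΔP_A/ΔP_B ≈ 0.0208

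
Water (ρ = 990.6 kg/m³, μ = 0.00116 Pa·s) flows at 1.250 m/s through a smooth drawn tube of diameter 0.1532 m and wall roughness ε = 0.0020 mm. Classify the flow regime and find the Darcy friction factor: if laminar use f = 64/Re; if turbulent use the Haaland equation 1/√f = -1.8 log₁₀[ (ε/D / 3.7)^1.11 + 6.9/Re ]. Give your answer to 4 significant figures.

f ≈ 0.01619

Re = ρVD/μ = 990.6·1.25·0.1532/0.00116 = 1.635e+05.
Re > 4000 → turbulent. ε/D = 2e-06/0.1532 = 1.31e-05; Haaland: 1/√f = -1.8 log₁₀[8.87e-07 + 4.22e-05] = 7.858, so f = 0.01619.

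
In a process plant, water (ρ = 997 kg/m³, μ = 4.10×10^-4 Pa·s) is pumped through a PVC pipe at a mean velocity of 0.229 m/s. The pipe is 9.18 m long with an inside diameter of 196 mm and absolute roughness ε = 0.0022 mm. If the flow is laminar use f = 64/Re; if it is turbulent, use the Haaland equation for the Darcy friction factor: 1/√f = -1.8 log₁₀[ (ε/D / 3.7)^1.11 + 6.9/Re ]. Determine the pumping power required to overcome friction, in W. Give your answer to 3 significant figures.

P ≈ 0.148 W

Reynolds number Re = ρVD/μ = 997 · 0.229 · 0.196 / 0.00041 = 1.091e+05.
Re > 4000 → turbulent. Relative roughness ε/D = 2.2e-06/0.196 = 1.12e-05. Haaland: 1/√f = -1.8 log₁₀[(1.12e-05/3.7)^1.11 + 6.9/1.091e+05] = -1.8 log₁₀[7.5e-07 + 6.32e-05] = 7.549, so f = 0.01755.
Darcy-Weisbach: ΔP = f(L/D)(ρV²/2) = 0.01755·(9.18/0.196)·(997·0.229²/2) = 0.01755·46.84·26.14 = 21.48 Pa.
Q = V·A = 0.229·0.03017 = 0.006909 m³/s.
Pumping power P = QΔP = 0.006909·21.48 = 0.1484 W = 0.148 W.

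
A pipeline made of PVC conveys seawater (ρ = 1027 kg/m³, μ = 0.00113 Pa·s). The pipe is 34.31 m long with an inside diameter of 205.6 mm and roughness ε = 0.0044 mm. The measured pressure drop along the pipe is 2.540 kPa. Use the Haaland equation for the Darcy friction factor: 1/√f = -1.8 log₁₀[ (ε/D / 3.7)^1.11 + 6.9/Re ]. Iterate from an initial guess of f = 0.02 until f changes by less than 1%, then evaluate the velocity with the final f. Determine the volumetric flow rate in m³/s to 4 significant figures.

Q ≈ 0.04689 m³/s

Rearranging Darcy-Weisbach: V = √(2·ΔP·D/(f·L·ρ)). With ε/D = 4.4e-06/0.2056 = 2.14e-05, iterate starting from f = 0.02:
  f = 0.02 → V = √(2·2540·0.2056/(0.02·34.31·1027)) = 1.217 m/s; Re = ρVD/μ = 2.275e+05; f → 0.01526
  f = 0.01526 → V = 1.394 m/s; Re = 2.604e+05; f → 0.01489
  f = 0.01489 → V = 1.411 m/s; Re = 2.636e+05; f → 0.01486
Converged (Δf/f < 1%). With the final f = 0.01486: V = √(2·2540·0.2056/(0.01486·34.31·1027)) = 1.412 m/s.
Q = V·A = 1.412·(π/4·0.2056²) = 0.04689 m³/s = 0.04689 m³/s.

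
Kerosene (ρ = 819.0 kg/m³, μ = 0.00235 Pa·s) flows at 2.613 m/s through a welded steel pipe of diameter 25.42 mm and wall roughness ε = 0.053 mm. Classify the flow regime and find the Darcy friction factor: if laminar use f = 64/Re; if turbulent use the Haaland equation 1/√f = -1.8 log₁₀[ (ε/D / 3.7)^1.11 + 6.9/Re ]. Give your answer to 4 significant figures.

Re = ρVD/μ = 819·2.613·0.02542/0.00235 = 2.315e+04.
Re > 4000 → turbulent. ε/D = 5.3e-05/0.02542 = 0.00208; Haaland: 1/√f = -1.8 log₁₀[0.000247 + 0.000298] = 5.874, so f = 0.02898.

f ≈ 0.02898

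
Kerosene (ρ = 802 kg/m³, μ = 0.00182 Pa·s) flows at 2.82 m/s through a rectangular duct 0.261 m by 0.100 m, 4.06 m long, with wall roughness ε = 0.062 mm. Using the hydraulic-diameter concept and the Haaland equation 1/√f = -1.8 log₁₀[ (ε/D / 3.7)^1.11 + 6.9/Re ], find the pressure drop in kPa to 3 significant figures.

ΔP ≈ 1.65 kPa

Hydraulic diameter D_h = 4A/P = 4·(0.261·0.1)/(2·(0.261+0.1)) = 0.1044/0.722 = 0.1446 m.
Re = ρVD_h/μ = 802·2.82·0.1446/0.00182 = 1.797e+05.
ε/D_h = 6.2e-05/0.1446 = 0.000429; Haaland gives 1/√f = -1.8 log₁₀[4.28e-05+3.84e-05] = 7.363, so f = 0.01844.
ΔP = f(L/D_h)(ρV²/2) = 0.01844·4.06/0.1446·3189 = 1651 Pa.
ΔP = 1.65 kPa.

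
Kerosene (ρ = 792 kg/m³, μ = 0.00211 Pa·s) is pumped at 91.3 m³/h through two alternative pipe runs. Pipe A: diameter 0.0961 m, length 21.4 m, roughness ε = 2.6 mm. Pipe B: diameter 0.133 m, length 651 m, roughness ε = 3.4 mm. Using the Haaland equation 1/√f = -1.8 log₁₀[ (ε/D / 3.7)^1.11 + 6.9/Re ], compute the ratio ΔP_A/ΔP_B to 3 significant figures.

ΔP_A/ΔP_B ≈ 0.170

Pipe A: V = Q/A = 0.02536/0.007253 = 3.496 m/s; Re = 1.261e+05; ε/D = 0.0271; Haaland → f = 0.05516; ΔP_A = f(L/D)(ρV²/2) = 5.947e+04 Pa.
Pipe B: V = Q/A = 0.02536/0.01389 = 1.825 m/s; Re = 9.113e+04; ε/D = 0.0256; Haaland → f = 0.05403; ΔP_B = f(L/D)(ρV²/2) = 3.49e+05 Pa.
ΔP_A/ΔP_B = 5.947e+04/3.49e+05 = 0.170.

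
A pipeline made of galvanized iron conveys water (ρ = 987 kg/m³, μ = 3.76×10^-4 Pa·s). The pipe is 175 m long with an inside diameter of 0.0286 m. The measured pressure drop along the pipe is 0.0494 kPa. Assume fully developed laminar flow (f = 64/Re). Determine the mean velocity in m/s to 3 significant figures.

V ≈ 0.0192 m/s

For laminar flow, f = 64/Re with Re = ρVD/μ, so Darcy-Weisbach reduces to ΔP = 32μLV/D². Solving for V: V = ΔP·D²/(32μL) = 49.4·(0.0286)²/(32·0.000376·175) = 0.01919 m/s.
Check: Re = ρVD/μ = 987·0.01919·0.0286/0.000376 = 1441 < 2300, so the laminar assumption holds.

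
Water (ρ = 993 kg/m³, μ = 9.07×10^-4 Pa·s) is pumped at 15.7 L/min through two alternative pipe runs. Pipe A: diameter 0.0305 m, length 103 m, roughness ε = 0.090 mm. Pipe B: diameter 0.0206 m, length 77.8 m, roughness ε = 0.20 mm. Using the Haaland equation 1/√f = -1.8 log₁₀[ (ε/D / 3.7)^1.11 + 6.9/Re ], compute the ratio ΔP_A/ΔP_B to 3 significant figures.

ΔP_A/ΔP_B ≈ 0.154

Pipe A: V = Q/A = 0.0002617/0.0007306 = 0.3581 m/s; Re = 1.196e+04; ε/D = 0.00295; Haaland → f = 0.0337; ΔP_A = f(L/D)(ρV²/2) = 7247 Pa.
Pipe B: V = Q/A = 0.0002617/0.0003333 = 0.7851 m/s; Re = 1.771e+04; ε/D = 0.00971; Haaland → f = 0.04064; ΔP_B = f(L/D)(ρV²/2) = 4.697e+04 Pa.
ΔP_A/ΔP_B = 7247/4.697e+04 = 0.154.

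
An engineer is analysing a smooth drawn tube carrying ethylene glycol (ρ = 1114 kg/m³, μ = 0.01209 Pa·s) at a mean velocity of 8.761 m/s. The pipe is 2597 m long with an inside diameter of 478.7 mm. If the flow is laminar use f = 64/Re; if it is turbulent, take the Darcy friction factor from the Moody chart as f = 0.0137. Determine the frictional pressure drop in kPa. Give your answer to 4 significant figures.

Reynolds number Re = ρVD/μ = 1114 · 8.761 · 0.4787 / 0.0121 = 3.864e+05.
Re > 4000 → turbulent; use the Moody-chart value f = 0.0137.
Darcy-Weisbach: ΔP = f(L/D)(ρV²/2) = 0.0137·(2597/0.4787)·(1114·8.761²/2) = 0.0137·5425·4.275e+04 = 3.178e+06 Pa.
ΔP = 3.178e+06 Pa = 3178 kPa.

ΔP ≈ 3178 kPa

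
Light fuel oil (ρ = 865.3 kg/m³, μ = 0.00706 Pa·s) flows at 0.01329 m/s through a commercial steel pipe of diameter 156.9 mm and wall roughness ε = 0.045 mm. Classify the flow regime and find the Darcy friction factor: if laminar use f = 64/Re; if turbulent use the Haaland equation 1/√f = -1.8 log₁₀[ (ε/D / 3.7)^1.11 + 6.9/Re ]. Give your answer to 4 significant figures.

Re = ρVD/μ = 865.3·0.01329·0.1569/0.00706 = 255.6.
Re < 2300 → laminar, so f = 64/Re = 0.2504 (roughness is irrelevant in laminar flow).

f ≈ 0.2504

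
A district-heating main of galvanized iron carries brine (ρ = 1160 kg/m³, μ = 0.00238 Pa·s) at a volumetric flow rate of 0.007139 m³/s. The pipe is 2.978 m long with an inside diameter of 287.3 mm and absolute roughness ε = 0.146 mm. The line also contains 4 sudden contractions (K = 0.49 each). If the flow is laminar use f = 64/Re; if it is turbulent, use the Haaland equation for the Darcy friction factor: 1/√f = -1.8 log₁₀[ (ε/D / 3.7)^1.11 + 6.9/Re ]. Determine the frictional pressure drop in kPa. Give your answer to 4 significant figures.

Cross-sectional area A = πD²/4 = π(0.2873)²/4 = 0.06483 m²; mean velocity V = Q/A = 0.007139/0.06483 = 0.1101 m/s.
Reynolds number Re = ρVD/μ = 1160 · 0.1101 · 0.2873 / 0.00238 = 1.542e+04.
Re > 4000 → turbulent. Relative roughness ε/D = 0.000146/0.2873 = 0.000508. Haaland: 1/√f = -1.8 log₁₀[(0.000508/3.7)^1.11 + 6.9/1.542e+04] = -1.8 log₁₀[5.16e-05 + 0.000447] = 5.943, so f = 0.02831.
Total minor-loss coefficient ΣK = 4·0.49 = 1.96.
ΔP = [f·L/D + ΣK]·(ρV²/2) = [0.02831·2.978/0.2873 + 1.96]·(1160·0.1101²/2) = [0.2935 + 1.96]·7.034 = 15.85 Pa.
ΔP = 15.85 Pa = 0.01585 kPa.

ΔP ≈ 0.01585 kPa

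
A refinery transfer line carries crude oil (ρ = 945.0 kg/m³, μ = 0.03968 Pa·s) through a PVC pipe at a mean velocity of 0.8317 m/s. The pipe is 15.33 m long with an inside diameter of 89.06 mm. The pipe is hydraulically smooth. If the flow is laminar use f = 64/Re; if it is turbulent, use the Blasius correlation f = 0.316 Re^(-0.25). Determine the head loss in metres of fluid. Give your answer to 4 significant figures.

h_f ≈ 0.2202 m

Reynolds number Re = ρVD/μ = 945 · 0.8317 · 0.08906 / 0.0397 = 1764.
Re < 2300 → laminar flow, so f = 64/Re = 64/1764 = 0.03628 (the turbulent correlation is not needed).
Darcy-Weisbach: ΔP = f(L/D)(ρV²/2) = 0.03628·(15.33/0.08906)·(945·0.8317²/2) = 0.03628·172.1·326.8 = 2041 Pa.
Head loss h_f = ΔP/(ρg) = 2041/(945·9.81) = 0.2202 m.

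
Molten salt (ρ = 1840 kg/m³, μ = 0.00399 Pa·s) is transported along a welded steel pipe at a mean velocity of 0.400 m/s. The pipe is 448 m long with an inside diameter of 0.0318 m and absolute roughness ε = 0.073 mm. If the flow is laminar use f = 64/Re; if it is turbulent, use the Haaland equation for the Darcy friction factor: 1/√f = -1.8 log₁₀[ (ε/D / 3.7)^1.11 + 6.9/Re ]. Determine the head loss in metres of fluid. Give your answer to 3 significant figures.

Reynolds number Re = ρVD/μ = 1840 · 0.4 · 0.0318 / 0.00399 = 5866.
Re > 4000 → turbulent. Relative roughness ε/D = 7.3e-05/0.0318 = 0.0023. Haaland: 1/√f = -1.8 log₁₀[(0.0023/3.7)^1.11 + 6.9/5866] = -1.8 log₁₀[0.000275 + 0.00118] = 5.109, so f = 0.03832.
Darcy-Weisbach: ΔP = f(L/D)(ρV²/2) = 0.03832·(448/0.0318)·(1840·0.4²/2) = 0.03832·1.409e+04·147.2 = 7.946e+04 Pa.
Head loss h_f = ΔP/(ρg) = 7.946e+04/(1840·9.81) = 4.40 m.

h_f ≈ 4.40 m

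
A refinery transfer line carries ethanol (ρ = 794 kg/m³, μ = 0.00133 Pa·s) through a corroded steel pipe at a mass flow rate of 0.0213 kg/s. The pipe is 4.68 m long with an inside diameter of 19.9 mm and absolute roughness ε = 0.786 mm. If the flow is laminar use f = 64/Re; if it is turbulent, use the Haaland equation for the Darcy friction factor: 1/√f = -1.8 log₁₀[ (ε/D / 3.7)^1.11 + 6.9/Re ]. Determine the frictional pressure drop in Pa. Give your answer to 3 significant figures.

A = πD²/4 = π(0.0199)²/4 = 0.000311 m²; mean velocity V = ṁ/(ρA) = 0.0213/(794 · 0.000311) = 0.08625 m/s.
Reynolds number Re = ρVD/μ = 794 · 0.08625 · 0.0199 / 0.00133 = 1025.
Re < 2300 → laminar flow, so f = 64/Re = 64/1025 = 0.06246 (the turbulent correlation is not needed).
Darcy-Weisbach: ΔP = f(L/D)(ρV²/2) = 0.06246·(4.68/0.0199)·(794·0.08625²/2) = 0.06246·235.2·2.953 = 43.38 Pa.

ΔP ≈ 43.4 Pa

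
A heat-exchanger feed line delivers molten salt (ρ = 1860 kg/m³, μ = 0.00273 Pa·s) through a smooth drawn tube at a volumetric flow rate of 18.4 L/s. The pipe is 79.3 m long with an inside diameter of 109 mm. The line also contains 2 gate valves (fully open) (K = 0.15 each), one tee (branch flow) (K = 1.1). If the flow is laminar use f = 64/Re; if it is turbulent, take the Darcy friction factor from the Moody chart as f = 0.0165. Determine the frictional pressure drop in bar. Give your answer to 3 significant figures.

ΔP ≈ 0.485 bar

Q = 18.4 L/s = 18.4/1000 = 0.0184 m³/s.
Cross-sectional area A = πD²/4 = π(0.109)²/4 = 0.009331 m²; mean velocity V = Q/A = 0.0184/0.009331 = 1.972 m/s.
Reynolds number Re = ρVD/μ = 1860 · 1.972 · 0.109 / 0.00273 = 1.464e+05.
Re > 4000 → turbulent; use the Moody-chart value f = 0.0165.
Total minor-loss coefficient ΣK = 2·0.15 + 1·1.1 = 1.4.
ΔP = [f·L/D + ΣK]·(ρV²/2) = [0.0165·79.3/0.109 + 1.4]·(1860·1.972²/2) = [12 + 1.4]·3616 = 4.847e+04 Pa.
ΔP = 4.847e+04 Pa = 0.485 bar.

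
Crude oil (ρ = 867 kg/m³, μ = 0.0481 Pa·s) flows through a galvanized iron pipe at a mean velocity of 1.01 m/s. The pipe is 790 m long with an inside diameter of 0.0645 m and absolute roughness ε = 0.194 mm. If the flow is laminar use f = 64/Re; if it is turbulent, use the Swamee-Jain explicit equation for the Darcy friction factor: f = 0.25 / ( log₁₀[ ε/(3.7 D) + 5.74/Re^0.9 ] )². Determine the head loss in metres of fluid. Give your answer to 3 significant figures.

Reynolds number Re = ρVD/μ = 867 · 1.01 · 0.0645 / 0.0481 = 1174.
Re < 2300 → laminar flow, so f = 64/Re = 64/1174 = 0.0545 (the turbulent correlation is not needed).
Darcy-Weisbach: ΔP = f(L/D)(ρV²/2) = 0.0545·(790/0.0645)·(867·1.01²/2) = 0.0545·1.225e+04·442.2 = 2.952e+05 Pa.
Head loss h_f = ΔP/(ρg) = 2.952e+05/(867·9.81) = 34.7 m.

h_f ≈ 34.7 m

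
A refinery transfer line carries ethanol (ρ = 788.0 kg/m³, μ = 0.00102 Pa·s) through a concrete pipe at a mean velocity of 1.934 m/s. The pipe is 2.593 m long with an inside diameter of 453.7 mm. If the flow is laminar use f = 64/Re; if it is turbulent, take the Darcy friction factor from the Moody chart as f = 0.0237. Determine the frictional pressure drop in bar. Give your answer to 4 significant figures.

Reynolds number Re = ρVD/μ = 788 · 1.934 · 0.4537 / 0.00102 = 6.779e+05.
Re > 4000 → turbulent; use the Moody-chart value f = 0.0237.
Darcy-Weisbach: ΔP = f(L/D)(ρV²/2) = 0.0237·(2.593/0.4537)·(788·1.934²/2) = 0.0237·5.715·1474 = 199.6 Pa.
ΔP = 199.6 Pa = 0.001996 bar.

ΔP ≈ 0.001996 bar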